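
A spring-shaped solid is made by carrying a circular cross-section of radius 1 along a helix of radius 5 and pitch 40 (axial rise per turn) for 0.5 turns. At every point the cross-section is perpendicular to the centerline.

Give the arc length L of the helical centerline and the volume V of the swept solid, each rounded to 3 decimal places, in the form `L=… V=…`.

2πR = 2π·5 = 31.415927
per-turn = √(31.415927² + 40²) = √(986.9604 + 1600) = √2586.9604 = 50.862171
L = 0.5 × 50.862171 = 25.431086
V = π·1² × L = 3.141593 × 25.431086 = 79.894111

L=25.431 V=79.894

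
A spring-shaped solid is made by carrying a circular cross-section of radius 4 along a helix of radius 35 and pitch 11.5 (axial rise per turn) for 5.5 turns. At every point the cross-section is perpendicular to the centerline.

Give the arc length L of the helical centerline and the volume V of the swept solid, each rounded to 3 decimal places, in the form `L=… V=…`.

2πR = 2π·35 = 219.911486
per-turn = √(219.911486² + 11.5²) = √(48361.0616 + 132.25) = √48493.3116 = 220.211970
L = 5.5 × 220.211970 = 1211.165833
V = π·4² × L = 50.265482 × 1211.165833 = 60879.834928

L=1211.166 V=60879.835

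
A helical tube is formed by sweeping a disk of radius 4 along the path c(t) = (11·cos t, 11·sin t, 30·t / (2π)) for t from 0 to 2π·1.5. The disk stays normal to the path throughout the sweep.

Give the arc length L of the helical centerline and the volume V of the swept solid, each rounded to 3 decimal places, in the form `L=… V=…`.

2πR = 2π·11 = 69.115038
per-turn = √(69.115038² + 30²) = √(4776.8885 + 900) = √5676.8885 = 75.345129
L = 1.5 × 75.345129 = 113.017694
V = π·4² × L = 50.265482 × 113.017694 = 5680.888923

L=113.018 V=5680.889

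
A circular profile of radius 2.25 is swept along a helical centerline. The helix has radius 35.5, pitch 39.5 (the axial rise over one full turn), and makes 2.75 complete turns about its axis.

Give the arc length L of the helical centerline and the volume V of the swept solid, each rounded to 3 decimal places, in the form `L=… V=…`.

2πR = 2π·35.5 = 223.053078
per-turn = √(223.053078² + 39.5²) = √(49752.6758 + 1560.25) = √51312.9258 = 226.523566
L = 2.75 × 226.523566 = 622.939805
V = π·2.25² × L = 15.904313 × 622.939805 = 9907.429527

L=622.940 V=9907.430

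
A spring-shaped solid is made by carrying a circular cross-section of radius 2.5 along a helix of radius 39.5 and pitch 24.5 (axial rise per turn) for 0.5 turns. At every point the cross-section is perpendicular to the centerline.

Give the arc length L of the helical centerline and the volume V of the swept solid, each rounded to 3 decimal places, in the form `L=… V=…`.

L=124.696 V=2448.402

2πR = 2π·39.5 = 248.185820
per-turn = √(248.185820² + 24.5²) = √(61596.2011 + 600.25) = √62196.4511 = 249.392163
L = 0.5 × 249.392163 = 124.696082
V = π·2.5² × L = 19.634954 × 124.696082 = 2448.401837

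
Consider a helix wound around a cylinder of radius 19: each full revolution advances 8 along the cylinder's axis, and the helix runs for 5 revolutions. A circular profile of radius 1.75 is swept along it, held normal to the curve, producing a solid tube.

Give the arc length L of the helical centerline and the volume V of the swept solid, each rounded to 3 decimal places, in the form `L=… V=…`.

L=598.241 V=5755.756

2πR = 2π·19 = 119.380521
per-turn = √(119.380521² + 8²) = √(14251.7088 + 64) = √14315.7088 = 119.648271
L = 5 × 119.648271 = 598.241355
V = π·1.75² × L = 9.621128 × 598.241355 = 5755.756354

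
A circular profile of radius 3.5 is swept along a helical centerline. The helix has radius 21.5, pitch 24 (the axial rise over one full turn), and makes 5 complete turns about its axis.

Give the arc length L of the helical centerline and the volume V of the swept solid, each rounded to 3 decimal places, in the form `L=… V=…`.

L=686.019 V=26401.116

2πR = 2π·21.5 = 135.088484
per-turn = √(135.088484² + 24²) = √(18248.8985 + 576) = √18824.8985 = 137.203858
L = 5 × 137.203858 = 686.019288
V = π·3.5² × L = 38.484510 × 686.019288 = 26401.116152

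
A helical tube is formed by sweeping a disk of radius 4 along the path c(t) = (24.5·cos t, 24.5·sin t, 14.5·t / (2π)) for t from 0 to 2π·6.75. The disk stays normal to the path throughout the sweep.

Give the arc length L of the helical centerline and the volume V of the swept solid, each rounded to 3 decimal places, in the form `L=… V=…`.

2πR = 2π·24.5 = 153.938040
per-turn = √(153.938040² + 14.5²) = √(23696.9202 + 210.25) = √23907.1702 = 154.619437
L = 6.75 × 154.619437 = 1043.681197
V = π·4² × L = 50.265482 × 1043.681197 = 52461.138893

L=1043.681 V=52461.139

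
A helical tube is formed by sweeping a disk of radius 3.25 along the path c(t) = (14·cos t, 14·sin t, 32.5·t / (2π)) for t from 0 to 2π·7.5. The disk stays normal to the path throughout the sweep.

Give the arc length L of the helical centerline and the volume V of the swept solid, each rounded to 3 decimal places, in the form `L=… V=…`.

L=703.323 V=23338.427

2πR = 2π·14 = 87.964594
per-turn = √(87.964594² + 32.5²) = √(7737.7699 + 1056.25) = √8794.0199 = 93.776435
L = 7.5 × 93.776435 = 703.323266
V = π·3.25² × L = 33.183072 × 703.323266 = 23338.426861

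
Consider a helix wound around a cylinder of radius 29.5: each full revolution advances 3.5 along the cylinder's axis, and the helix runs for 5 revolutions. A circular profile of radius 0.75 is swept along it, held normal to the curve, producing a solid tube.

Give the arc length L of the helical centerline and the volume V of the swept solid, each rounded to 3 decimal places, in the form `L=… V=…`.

L=926.935 V=1638.029

2πR = 2π·29.5 = 185.353967
per-turn = √(185.353967² + 3.5²) = √(34356.0929 + 12.25) = √34368.3429 = 185.387008
L = 5 × 185.387008 = 926.935042
V = π·0.75² × L = 1.767146 × 926.935042 = 1638.029430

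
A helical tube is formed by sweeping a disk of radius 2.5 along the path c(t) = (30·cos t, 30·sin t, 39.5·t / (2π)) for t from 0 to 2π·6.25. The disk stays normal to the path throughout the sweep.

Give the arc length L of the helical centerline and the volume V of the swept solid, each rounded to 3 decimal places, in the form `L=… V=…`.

L=1203.686 V=23634.323

2πR = 2π·30 = 188.495559
per-turn = √(188.495559² + 39.5²) = √(35530.5758 + 1560.25) = √37090.8258 = 192.589786
L = 6.25 × 192.589786 = 1203.686165
V = π·2.5² × L = 19.634954 × 1203.686165 = 23634.322588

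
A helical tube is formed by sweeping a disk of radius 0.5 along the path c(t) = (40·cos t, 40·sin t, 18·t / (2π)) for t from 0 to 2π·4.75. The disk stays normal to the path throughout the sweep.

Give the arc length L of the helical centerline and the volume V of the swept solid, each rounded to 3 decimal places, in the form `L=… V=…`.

L=1196.863 V=940.014

2πR = 2π·40 = 251.327412
per-turn = √(251.327412² + 18²) = √(63165.4682 + 324) = √63489.4682 = 251.971165
L = 4.75 × 251.971165 = 1196.863035
V = π·0.5² × L = 0.785398 × 1196.863035 = 940.014030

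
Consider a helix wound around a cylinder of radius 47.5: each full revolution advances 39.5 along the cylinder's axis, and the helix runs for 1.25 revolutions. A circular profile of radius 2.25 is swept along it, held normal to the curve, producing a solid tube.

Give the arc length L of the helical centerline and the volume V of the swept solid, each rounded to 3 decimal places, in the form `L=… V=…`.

L=376.317 V=5985.069

2πR = 2π·47.5 = 298.451302
per-turn = √(298.451302² + 39.5²) = √(89073.1797 + 1560.25) = √90633.4297 = 301.053865
L = 1.25 × 301.053865 = 376.317331
V = π·2.25² × L = 15.904313 × 376.317331 = 5985.068554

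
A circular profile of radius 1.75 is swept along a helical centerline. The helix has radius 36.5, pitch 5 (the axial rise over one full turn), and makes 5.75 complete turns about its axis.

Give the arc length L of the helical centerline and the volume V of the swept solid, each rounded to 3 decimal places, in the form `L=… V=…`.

2πR = 2π·36.5 = 229.336264
per-turn = √(229.336264² + 5²) = √(52595.1219 + 25) = √52620.1219 = 229.390762
L = 5.75 × 229.390762 = 1318.996884
V = π·1.75² × L = 9.621128 × 1318.996884 = 12690.237191

L=1318.997 V=12690.237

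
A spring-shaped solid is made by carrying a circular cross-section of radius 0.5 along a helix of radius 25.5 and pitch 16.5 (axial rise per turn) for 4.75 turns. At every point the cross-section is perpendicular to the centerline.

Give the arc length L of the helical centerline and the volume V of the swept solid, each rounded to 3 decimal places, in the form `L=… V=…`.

2πR = 2π·25.5 = 160.221225
per-turn = √(160.221225² + 16.5²) = √(25670.8410 + 272.25) = √25943.0910 = 161.068591
L = 4.75 × 161.068591 = 765.075808
V = π·0.5² × L = 0.785398 × 765.075808 = 600.889134

L=765.076 V=600.889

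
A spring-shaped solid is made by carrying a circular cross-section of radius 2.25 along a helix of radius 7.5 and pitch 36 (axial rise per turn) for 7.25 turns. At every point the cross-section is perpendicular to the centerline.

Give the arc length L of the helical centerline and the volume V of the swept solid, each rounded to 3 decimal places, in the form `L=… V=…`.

2πR = 2π·7.5 = 47.123890
per-turn = √(47.123890² + 36²) = √(2220.6610 + 1296) = √3516.6610 = 59.301442
L = 7.25 × 59.301442 = 429.935452
V = π·2.25² × L = 15.904313 × 429.935452 = 6837.827924

L=429.935 V=6837.828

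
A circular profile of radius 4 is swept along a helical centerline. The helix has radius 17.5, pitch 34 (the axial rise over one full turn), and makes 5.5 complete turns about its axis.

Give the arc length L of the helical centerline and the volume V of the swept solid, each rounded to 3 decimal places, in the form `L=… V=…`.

L=633.008 V=31818.468

2πR = 2π·17.5 = 109.955743
per-turn = √(109.955743² + 34²) = √(12090.2654 + 1156) = √13246.2654 = 115.092421
L = 5.5 × 115.092421 = 633.008316
V = π·4² × L = 50.265482 × 633.008316 = 31818.468402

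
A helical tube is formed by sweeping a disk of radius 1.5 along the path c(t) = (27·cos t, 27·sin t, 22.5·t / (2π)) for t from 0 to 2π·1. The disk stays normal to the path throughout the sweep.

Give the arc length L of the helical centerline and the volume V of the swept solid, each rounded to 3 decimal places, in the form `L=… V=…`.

2πR = 2π·27 = 169.646003
per-turn = √(169.646003² + 22.5²) = √(28779.7664 + 506.25) = √29286.0164 = 171.131576
L = 1 × 171.131576 = 171.131576
V = π·1.5² × L = 7.068583 × 171.131576 = 1209.657832

L=171.132 V=1209.658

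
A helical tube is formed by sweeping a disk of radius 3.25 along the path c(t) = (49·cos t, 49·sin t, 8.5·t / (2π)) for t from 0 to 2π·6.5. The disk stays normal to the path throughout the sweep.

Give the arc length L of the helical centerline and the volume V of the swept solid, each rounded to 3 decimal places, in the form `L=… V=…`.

2πR = 2π·49 = 307.876080
per-turn = √(307.876080² + 8.5²) = √(94787.6807 + 72.25) = √94859.9307 = 307.993394
L = 6.5 × 307.993394 = 2001.957060
V = π·3.25² × L = 33.183072 × 2001.957060 = 66431.086076

L=2001.957 V=66431.086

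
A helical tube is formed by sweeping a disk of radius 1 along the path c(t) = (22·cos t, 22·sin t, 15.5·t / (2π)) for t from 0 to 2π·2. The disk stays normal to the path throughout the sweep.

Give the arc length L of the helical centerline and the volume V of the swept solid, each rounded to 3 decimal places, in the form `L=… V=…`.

2πR = 2π·22 = 138.230077
per-turn = √(138.230077² + 15.5²) = √(19107.5541 + 240.25) = √19347.8041 = 139.096384
L = 2 × 139.096384 = 278.192769
V = π·1² × L = 3.141593 × 278.192769 = 873.968358

L=278.193 V=873.968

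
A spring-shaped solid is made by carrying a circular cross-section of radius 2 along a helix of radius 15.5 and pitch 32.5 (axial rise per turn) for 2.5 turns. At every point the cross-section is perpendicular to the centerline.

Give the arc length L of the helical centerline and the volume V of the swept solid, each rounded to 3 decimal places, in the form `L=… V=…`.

2πR = 2π·15.5 = 97.389372
per-turn = √(97.389372² + 32.5²) = √(9484.6898 + 1056.25) = √10540.9398 = 102.669079
L = 2.5 × 102.669079 = 256.672698
V = π·2² × L = 12.566371 × 256.672698 = 3225.444251

L=256.673 V=3225.444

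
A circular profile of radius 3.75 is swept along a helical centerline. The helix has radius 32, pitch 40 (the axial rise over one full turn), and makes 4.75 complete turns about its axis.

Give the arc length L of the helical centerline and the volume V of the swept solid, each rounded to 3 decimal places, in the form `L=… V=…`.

2πR = 2π·32 = 201.061930
per-turn = √(201.061930² + 40²) = √(40425.8996 + 1600) = √42025.8996 = 205.002194
L = 4.75 × 205.002194 = 973.760422
V = π·3.75² × L = 44.178647 × 973.760422 = 43019.417665

L=973.760 V=43019.418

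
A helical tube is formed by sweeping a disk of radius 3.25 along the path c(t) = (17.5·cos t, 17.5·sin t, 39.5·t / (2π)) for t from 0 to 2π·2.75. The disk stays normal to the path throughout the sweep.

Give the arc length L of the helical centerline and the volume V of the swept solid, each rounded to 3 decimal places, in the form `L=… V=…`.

L=321.297 V=10661.635

2πR = 2π·17.5 = 109.955743
per-turn = √(109.955743² + 39.5²) = √(12090.2654 + 1560.25) = √13650.5154 = 116.835420
L = 2.75 × 116.835420 = 321.297405
V = π·3.25² × L = 33.183072 × 321.297405 = 10661.635063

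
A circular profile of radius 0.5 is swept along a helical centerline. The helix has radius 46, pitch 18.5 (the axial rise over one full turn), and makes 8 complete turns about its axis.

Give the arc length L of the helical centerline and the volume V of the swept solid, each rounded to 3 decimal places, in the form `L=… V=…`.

2πR = 2π·46 = 289.026524
per-turn = √(289.026524² + 18.5²) = √(83536.3317 + 342.25) = √83878.5817 = 289.617993
L = 8 × 289.617993 = 2316.943941
V = π·0.5² × L = 0.785398 × 2316.943941 = 1819.723516

L=2316.944 V=1819.724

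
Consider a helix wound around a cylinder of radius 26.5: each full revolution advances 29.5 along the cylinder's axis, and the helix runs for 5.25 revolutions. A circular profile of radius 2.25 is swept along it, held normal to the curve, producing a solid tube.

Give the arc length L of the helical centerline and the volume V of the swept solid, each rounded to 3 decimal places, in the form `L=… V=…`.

L=887.762 V=14119.244

2πR = 2π·26.5 = 166.504411
per-turn = √(166.504411² + 29.5²) = √(27723.7188 + 870.25) = √28593.9688 = 169.097513
L = 5.25 × 169.097513 = 887.761941
V = π·2.25² × L = 15.904313 × 887.761941 = 14119.243611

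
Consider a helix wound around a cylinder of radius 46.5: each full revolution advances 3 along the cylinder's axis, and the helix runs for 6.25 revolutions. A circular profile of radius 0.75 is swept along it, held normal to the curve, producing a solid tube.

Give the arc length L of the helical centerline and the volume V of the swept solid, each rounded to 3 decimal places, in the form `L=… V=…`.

L=1826.147 V=3227.068

2πR = 2π·46.5 = 292.168117
per-turn = √(292.168117² + 3²) = √(85362.2085 + 9) = √85371.2085 = 292.183518
L = 6.25 × 292.183518 = 1826.146990
V = π·0.75² × L = 1.767146 × 1826.146990 = 3227.068108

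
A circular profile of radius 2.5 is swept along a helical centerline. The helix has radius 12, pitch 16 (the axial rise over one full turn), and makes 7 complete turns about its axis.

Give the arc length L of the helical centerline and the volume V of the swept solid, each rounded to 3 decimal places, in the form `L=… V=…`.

L=539.540 V=10593.849

2πR = 2π·12 = 75.398224
per-turn = √(75.398224² + 16²) = √(5684.8921 + 256) = √5940.8921 = 77.077183
L = 7 × 77.077183 = 539.540281
V = π·2.5² × L = 19.634954 × 539.540281 = 10593.848641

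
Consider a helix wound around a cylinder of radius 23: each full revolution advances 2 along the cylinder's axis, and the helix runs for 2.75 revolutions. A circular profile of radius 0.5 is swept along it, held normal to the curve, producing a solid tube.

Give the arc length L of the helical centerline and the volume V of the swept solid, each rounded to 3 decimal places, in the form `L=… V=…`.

L=397.450 V=312.156

2πR = 2π·23 = 144.513262
per-turn = √(144.513262² + 2²) = √(20884.0829 + 4) = √20888.0829 = 144.527101
L = 2.75 × 144.527101 = 397.449528
V = π·0.5² × L = 0.785398 × 397.449528 = 312.156129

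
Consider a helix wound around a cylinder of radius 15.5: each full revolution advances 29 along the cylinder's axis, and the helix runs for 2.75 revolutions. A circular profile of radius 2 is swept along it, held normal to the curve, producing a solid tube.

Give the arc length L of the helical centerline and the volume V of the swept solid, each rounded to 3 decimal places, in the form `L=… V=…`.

L=279.442 V=3511.576

2πR = 2π·15.5 = 97.389372
per-turn = √(97.389372² + 29²) = √(9484.6898 + 841) = √10325.6898 = 101.615402
L = 2.75 × 101.615402 = 279.442354
V = π·2² × L = 12.566371 × 279.442354 = 3511.576189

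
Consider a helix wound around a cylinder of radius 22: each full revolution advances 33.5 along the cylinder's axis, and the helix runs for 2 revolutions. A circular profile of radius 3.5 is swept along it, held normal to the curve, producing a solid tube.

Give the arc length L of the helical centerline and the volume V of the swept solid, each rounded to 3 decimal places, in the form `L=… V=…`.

L=284.463 V=10947.420

2πR = 2π·22 = 138.230077
per-turn = √(138.230077² + 33.5²) = √(19107.5541 + 1122.25) = √20229.8041 = 142.231516
L = 2 × 142.231516 = 284.463032
V = π·3.5² × L = 38.484510 × 284.463032 = 10947.420395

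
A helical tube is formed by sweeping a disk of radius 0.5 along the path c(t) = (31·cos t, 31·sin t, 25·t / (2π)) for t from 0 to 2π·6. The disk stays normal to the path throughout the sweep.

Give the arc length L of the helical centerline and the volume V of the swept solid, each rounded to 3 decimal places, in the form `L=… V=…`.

L=1178.259 V=925.403

2πR = 2π·31 = 194.778745
per-turn = √(194.778745² + 25²) = √(37938.7593 + 625) = √38563.7593 = 196.376575
L = 6 × 196.376575 = 1178.259452
V = π·0.5² × L = 0.785398 × 1178.259452 = 925.402809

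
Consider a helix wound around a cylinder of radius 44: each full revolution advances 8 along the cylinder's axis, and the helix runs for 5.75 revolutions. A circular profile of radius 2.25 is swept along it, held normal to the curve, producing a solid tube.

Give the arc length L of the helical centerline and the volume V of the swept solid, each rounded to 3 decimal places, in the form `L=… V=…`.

L=1590.311 V=25292.808

2πR = 2π·44 = 276.460154
per-turn = √(276.460154² + 8²) = √(76430.2165 + 64) = √76494.2165 = 276.575878
L = 5.75 × 276.575878 = 1590.311300
V = π·2.25² × L = 15.904313 × 1590.311300 = 25292.808386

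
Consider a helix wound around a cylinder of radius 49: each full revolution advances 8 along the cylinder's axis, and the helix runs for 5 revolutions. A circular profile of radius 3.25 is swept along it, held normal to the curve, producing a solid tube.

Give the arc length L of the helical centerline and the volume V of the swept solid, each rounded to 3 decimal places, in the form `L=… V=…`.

2πR = 2π·49 = 307.876080
per-turn = √(307.876080² + 8²) = √(94787.6807 + 64) = √94851.6807 = 307.980000
L = 5 × 307.980000 = 1539.900002
V = π·3.25² × L = 33.183072 × 1539.900002 = 51098.613266

L=1539.900 V=51098.613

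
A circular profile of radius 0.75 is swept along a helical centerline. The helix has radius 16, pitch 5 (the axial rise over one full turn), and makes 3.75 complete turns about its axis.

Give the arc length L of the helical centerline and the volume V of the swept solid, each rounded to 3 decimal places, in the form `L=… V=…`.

2πR = 2π·16 = 100.530965
per-turn = √(100.530965² + 5²) = √(10106.4749 + 25) = √10131.4749 = 100.655228
L = 3.75 × 100.655228 = 377.457105
V = π·0.75² × L = 1.767146 × 377.457105 = 667.021763

L=377.457 V=667.022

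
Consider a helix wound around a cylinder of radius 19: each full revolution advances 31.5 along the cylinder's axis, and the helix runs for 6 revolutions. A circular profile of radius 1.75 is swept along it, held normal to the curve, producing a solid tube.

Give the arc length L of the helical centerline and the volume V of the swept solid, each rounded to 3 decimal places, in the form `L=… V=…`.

2πR = 2π·19 = 119.380521
per-turn = √(119.380521² + 31.5²) = √(14251.7088 + 992.25) = √15243.9588 = 123.466428
L = 6 × 123.466428 = 740.798566
V = π·1.75² × L = 9.621128 × 740.798566 = 7127.317455

L=740.799 V=7127.317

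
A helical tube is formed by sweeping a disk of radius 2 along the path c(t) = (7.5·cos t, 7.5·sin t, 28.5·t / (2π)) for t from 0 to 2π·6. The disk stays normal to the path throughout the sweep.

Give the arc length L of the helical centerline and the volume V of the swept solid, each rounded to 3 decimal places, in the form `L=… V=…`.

L=330.431 V=4152.321

2πR = 2π·7.5 = 47.123890
per-turn = √(47.123890² + 28.5²) = √(2220.6610 + 812.25) = √3032.9110 = 55.071871
L = 6 × 55.071871 = 330.431227
V = π·2² × L = 12.566371 × 330.431227 = 4152.321259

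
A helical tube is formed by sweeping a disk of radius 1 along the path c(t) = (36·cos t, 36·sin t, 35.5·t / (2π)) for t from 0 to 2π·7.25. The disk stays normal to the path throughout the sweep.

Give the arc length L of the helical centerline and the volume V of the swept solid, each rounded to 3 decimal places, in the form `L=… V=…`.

2πR = 2π·36 = 226.194671
per-turn = √(226.194671² + 35.5²) = √(51164.0292 + 1260.25) = √52424.2792 = 228.963489
L = 7.25 × 228.963489 = 1659.985294
V = π·1² × L = 3.141593 × 1659.985294 = 5214.997605

L=1659.985 V=5214.998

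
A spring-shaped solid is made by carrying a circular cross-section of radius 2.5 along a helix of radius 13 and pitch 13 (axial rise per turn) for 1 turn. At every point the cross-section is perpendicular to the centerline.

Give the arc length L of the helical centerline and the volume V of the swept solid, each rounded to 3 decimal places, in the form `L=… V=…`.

2πR = 2π·13 = 81.681409
per-turn = √(81.681409² + 13²) = √(6671.8526 + 169) = √6840.8526 = 82.709447
L = 1 × 82.709447 = 82.709447
V = π·2.5² × L = 19.634954 × 82.709447 = 1623.996189

L=82.709 V=1623.996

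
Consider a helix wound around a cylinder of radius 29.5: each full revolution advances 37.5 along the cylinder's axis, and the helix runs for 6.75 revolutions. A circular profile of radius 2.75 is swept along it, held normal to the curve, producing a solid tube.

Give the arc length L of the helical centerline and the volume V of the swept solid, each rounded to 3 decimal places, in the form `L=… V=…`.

L=1276.488 V=30327.179

2πR = 2π·29.5 = 185.353967
per-turn = √(185.353967² + 37.5²) = √(34356.0929 + 1406.25) = √35762.3429 = 189.109341
L = 6.75 × 189.109341 = 1276.488053
V = π·2.75² × L = 23.758294 × 1276.488053 = 30327.179014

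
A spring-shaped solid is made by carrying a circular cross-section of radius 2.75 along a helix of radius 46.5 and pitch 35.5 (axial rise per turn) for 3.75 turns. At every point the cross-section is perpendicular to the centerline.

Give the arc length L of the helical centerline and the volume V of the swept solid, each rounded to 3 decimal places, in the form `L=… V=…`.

L=1103.689 V=26221.757

2πR = 2π·46.5 = 292.168117
per-turn = √(292.168117² + 35.5²) = √(85362.2085 + 1260.25) = √86622.4585 = 294.316935
L = 3.75 × 294.316935 = 1103.688508
V = π·2.75² × L = 23.758294 × 1103.688508 = 26221.756540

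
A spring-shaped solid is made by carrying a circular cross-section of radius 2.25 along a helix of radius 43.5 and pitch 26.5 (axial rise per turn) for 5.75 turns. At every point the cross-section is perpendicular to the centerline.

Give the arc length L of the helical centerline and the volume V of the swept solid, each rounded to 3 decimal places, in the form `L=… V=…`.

2πR = 2π·43.5 = 273.318561
per-turn = √(273.318561² + 26.5²) = √(74703.0357 + 702.25) = √75405.2857 = 274.600229
L = 5.75 × 274.600229 = 1578.951316
V = π·2.25² × L = 15.904313 × 1578.951316 = 25112.135642

L=1578.951 V=25112.136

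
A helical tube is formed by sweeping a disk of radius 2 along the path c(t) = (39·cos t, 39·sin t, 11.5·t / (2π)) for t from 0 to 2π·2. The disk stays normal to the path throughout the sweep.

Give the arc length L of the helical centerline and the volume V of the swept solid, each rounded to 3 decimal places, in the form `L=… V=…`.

L=490.628 V=6165.411

2πR = 2π·39 = 245.044227
per-turn = √(245.044227² + 11.5²) = √(60046.6732 + 132.25) = √60178.9232 = 245.313928
L = 2 × 245.313928 = 490.627856
V = π·2² × L = 12.566371 × 490.627856 = 6165.411467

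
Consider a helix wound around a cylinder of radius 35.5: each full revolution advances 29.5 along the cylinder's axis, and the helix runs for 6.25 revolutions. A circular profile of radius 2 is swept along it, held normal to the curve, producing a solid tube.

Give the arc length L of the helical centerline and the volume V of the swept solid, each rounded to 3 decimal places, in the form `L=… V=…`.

2πR = 2π·35.5 = 223.053078
per-turn = √(223.053078² + 29.5²) = √(49752.6758 + 870.25) = √50622.9258 = 224.995391
L = 6.25 × 224.995391 = 1406.221191
V = π·2² × L = 12.566371 × 1406.221191 = 17671.096654

L=1406.221 V=17671.097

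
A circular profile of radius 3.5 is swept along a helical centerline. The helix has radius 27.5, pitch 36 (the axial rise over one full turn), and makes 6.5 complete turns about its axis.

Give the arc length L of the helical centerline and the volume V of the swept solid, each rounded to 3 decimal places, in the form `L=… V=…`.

L=1147.237 V=44150.860

2πR = 2π·27.5 = 172.787596
per-turn = √(172.787596² + 36²) = √(29855.5533 + 1296) = √31151.5533 = 176.498026
L = 6.5 × 176.498026 = 1147.237171
V = π·3.5² × L = 38.484510 × 1147.237171 = 44150.860403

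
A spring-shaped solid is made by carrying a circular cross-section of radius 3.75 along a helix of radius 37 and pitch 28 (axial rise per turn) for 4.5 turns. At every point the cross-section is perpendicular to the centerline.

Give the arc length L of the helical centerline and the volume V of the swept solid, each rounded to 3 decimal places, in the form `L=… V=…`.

L=1053.711 V=46551.520

2πR = 2π·37 = 232.477856
per-turn = √(232.477856² + 28²) = √(54045.9537 + 784) = √54829.9537 = 234.157967
L = 4.5 × 234.157967 = 1053.710853
V = π·3.75² × L = 44.178647 × 1053.710853 = 46551.519504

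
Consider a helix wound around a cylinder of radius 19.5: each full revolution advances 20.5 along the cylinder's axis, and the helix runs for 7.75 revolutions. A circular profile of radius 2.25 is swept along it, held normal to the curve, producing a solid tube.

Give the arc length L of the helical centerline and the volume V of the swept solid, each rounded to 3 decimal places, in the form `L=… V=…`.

L=962.746 V=15311.811

2πR = 2π·19.5 = 122.522113
per-turn = √(122.522113² + 20.5²) = √(15011.6683 + 420.25) = √15431.9183 = 124.225272
L = 7.75 × 124.225272 = 962.745861
V = π·2.25² × L = 15.904313 × 962.745861 = 15311.811326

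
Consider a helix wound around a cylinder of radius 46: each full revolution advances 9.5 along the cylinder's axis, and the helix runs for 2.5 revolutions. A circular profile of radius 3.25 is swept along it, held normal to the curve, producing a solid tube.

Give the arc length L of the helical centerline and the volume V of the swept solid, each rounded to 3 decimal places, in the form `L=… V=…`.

2πR = 2π·46 = 289.026524
per-turn = √(289.026524² + 9.5²) = √(83536.3317 + 90.25) = √83626.5817 = 289.182610
L = 2.5 × 289.182610 = 722.956524
V = π·3.25² × L = 33.183072 × 722.956524 = 23989.918674

L=722.957 V=23989.919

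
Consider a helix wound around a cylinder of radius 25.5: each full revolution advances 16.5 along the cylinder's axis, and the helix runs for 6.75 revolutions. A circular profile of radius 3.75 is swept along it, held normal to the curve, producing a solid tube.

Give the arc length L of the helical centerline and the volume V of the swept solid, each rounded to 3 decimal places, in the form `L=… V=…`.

2πR = 2π·25.5 = 160.221225
per-turn = √(160.221225² + 16.5²) = √(25670.8410 + 272.25) = √25943.0910 = 161.068591
L = 6.75 × 161.068591 = 1087.212990
V = π·3.75² × L = 44.178647 × 1087.212990 = 48031.598568

L=1087.213 V=48031.599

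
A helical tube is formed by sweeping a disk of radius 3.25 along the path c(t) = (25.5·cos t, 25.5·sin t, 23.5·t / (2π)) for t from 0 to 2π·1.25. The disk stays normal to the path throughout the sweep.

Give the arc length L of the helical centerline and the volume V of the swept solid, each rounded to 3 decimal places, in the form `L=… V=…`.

L=202.419 V=6716.895

2πR = 2π·25.5 = 160.221225
per-turn = √(160.221225² + 23.5²) = √(25670.8410 + 552.25) = √26223.0910 = 161.935453
L = 1.25 × 161.935453 = 202.419317
V = π·3.25² × L = 33.183072 × 202.419317 = 6716.894841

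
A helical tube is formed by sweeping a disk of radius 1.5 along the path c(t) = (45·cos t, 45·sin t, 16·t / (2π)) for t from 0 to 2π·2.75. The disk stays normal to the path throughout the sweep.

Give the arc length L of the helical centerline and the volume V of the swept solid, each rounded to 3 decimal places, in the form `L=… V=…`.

L=778.788 V=5504.929

2πR = 2π·45 = 282.743339
per-turn = √(282.743339² + 16²) = √(79943.7956 + 256) = √80199.7956 = 283.195684
L = 2.75 × 283.195684 = 778.788132
V = π·1.5² × L = 7.068583 × 778.788132 = 5504.928917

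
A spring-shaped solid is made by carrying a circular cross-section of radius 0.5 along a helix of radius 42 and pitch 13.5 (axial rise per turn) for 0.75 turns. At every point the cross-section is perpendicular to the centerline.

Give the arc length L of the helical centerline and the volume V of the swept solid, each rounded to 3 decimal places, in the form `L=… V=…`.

2πR = 2π·42 = 263.893783
per-turn = √(263.893783² + 13.5²) = √(69639.9287 + 182.25) = √69822.1787 = 264.238867
L = 0.75 × 264.238867 = 198.179150
V = π·0.5² × L = 0.785398 × 198.179150 = 155.649540

L=198.179 V=155.650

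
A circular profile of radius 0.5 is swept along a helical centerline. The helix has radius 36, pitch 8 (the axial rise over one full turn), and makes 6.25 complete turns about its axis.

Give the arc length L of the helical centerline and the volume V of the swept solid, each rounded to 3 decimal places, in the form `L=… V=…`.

2πR = 2π·36 = 226.194671
per-turn = √(226.194671² + 8²) = √(51164.0292 + 64) = √51228.0292 = 226.336098
L = 6.25 × 226.336098 = 1414.600612
V = π·0.5² × L = 0.785398 × 1414.600612 = 1111.024723

L=1414.601 V=1111.025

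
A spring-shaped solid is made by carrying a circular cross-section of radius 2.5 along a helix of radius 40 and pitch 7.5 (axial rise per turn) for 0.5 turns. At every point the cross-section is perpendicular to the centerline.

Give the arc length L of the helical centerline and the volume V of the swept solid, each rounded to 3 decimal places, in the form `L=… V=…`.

L=125.720 V=2468.499

2πR = 2π·40 = 251.327412
per-turn = √(251.327412² + 7.5²) = √(63165.4682 + 56.25) = √63221.7182 = 251.439293
L = 0.5 × 251.439293 = 125.719647
V = π·2.5² × L = 19.634954 × 125.719647 = 2468.499489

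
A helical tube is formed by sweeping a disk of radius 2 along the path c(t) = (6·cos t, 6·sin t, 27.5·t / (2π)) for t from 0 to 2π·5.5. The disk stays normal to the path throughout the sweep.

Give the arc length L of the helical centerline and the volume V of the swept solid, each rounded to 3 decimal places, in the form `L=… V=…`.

L=256.649 V=3225.143

2πR = 2π·6 = 37.699112
per-turn = √(37.699112² + 27.5²) = √(1421.2230 + 756.25) = √2177.4730 = 46.663401
L = 5.5 × 46.663401 = 256.648708
V = π·2² × L = 12.566371 × 256.648708 = 3225.142781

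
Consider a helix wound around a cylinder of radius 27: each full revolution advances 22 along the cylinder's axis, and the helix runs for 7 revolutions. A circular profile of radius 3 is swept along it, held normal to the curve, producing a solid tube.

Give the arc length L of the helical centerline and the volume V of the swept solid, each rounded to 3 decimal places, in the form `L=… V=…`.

L=1197.466 V=33857.550

2πR = 2π·27 = 169.646003
per-turn = √(169.646003² + 22²) = √(28779.7664 + 484) = √29263.7664 = 171.066556
L = 7 × 171.066556 = 1197.465889
V = π·3² × L = 28.274334 × 1197.465889 = 33857.550357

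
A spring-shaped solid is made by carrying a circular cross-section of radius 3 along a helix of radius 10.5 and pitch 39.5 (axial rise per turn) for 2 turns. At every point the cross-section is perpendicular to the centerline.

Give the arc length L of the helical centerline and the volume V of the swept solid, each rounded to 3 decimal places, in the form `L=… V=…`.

2πR = 2π·10.5 = 65.973446
per-turn = √(65.973446² + 39.5²) = √(4352.4955 + 1560.25) = √5912.7455 = 76.894379
L = 2 × 76.894379 = 153.788758
V = π·3² × L = 28.274334 × 153.788758 = 4348.274698

L=153.789 V=4348.275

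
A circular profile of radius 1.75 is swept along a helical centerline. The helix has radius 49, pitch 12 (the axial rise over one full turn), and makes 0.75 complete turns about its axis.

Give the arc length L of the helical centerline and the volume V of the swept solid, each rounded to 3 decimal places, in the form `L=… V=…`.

L=231.082 V=2223.273

2πR = 2π·49 = 307.876080
per-turn = √(307.876080² + 12²) = √(94787.6807 + 144) = √94931.6807 = 308.109852
L = 0.75 × 308.109852 = 231.082389
V = π·1.75² × L = 9.621128 × 231.082389 = 2223.273125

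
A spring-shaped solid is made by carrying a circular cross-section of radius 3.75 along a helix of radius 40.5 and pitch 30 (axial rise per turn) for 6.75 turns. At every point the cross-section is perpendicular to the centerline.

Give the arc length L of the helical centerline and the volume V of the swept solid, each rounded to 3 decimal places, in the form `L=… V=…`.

L=1729.561 V=76409.674

2πR = 2π·40.5 = 254.469005
per-turn = √(254.469005² + 30²) = √(64754.4745 + 900) = √65654.4745 = 256.231291
L = 6.75 × 256.231291 = 1729.561214
V = π·3.75² × L = 44.178647 × 1729.561214 = 76409.673808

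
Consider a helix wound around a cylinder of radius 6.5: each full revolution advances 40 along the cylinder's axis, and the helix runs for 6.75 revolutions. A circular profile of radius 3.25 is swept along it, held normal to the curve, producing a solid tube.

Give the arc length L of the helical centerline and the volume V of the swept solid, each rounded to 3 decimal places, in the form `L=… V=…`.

L=385.871 V=12804.391

2πR = 2π·6.5 = 40.840704
per-turn = √(40.840704² + 40²) = √(1667.9631 + 1600) = √3267.9631 = 57.166101
L = 6.75 × 57.166101 = 385.871184
V = π·3.25² × L = 33.183072 × 385.871184 = 12804.391441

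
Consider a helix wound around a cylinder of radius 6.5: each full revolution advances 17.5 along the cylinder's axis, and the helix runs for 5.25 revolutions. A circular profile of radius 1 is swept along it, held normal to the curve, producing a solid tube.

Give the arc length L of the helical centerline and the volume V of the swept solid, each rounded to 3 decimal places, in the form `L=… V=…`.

L=233.269 V=732.835

2πR = 2π·6.5 = 40.840704
per-turn = √(40.840704² + 17.5²) = √(1667.9631 + 306.25) = √1974.2131 = 44.432118
L = 5.25 × 44.432118 = 233.268621
V = π·1² × L = 3.141593 × 233.268621 = 732.834988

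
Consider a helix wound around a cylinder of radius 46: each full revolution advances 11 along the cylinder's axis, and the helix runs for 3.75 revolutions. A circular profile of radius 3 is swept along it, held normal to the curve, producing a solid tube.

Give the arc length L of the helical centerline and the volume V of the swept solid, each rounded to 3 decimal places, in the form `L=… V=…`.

2πR = 2π·46 = 289.026524
per-turn = √(289.026524² + 11²) = √(83536.3317 + 121) = √83657.3317 = 289.235772
L = 3.75 × 289.235772 = 1084.634144
V = π·3² × L = 28.274334 × 1084.634144 = 30667.307928

L=1084.634 V=30667.308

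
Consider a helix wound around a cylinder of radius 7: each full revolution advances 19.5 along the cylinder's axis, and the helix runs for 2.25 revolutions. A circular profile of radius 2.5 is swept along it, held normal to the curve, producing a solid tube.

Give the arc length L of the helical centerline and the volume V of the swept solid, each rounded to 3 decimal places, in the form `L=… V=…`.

2πR = 2π·7 = 43.982297
per-turn = √(43.982297² + 19.5²) = √(1934.4425 + 380.25) = √2314.6925 = 48.111251
L = 2.25 × 48.111251 = 108.250315
V = π·2.5² × L = 19.634954 × 108.250315 = 2125.489955

L=108.250 V=2125.490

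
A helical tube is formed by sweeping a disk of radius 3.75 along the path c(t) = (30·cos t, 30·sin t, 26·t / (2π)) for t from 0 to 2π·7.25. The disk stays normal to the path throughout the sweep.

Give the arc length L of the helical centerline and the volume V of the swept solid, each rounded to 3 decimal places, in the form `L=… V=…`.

L=1379.532 V=60945.850

2πR = 2π·30 = 188.495559
per-turn = √(188.495559² + 26²) = √(35530.5758 + 676) = √36206.5758 = 190.280256
L = 7.25 × 190.280256 = 1379.531856
V = π·3.75² × L = 44.178647 × 1379.531856 = 60945.850483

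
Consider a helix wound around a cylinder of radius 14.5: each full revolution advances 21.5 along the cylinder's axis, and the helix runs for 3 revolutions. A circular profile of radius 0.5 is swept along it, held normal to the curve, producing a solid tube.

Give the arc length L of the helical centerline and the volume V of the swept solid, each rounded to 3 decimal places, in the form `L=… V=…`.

2πR = 2π·14.5 = 91.106187
per-turn = √(91.106187² + 21.5²) = √(8300.3373 + 462.25) = √8762.5873 = 93.608692
L = 3 × 93.608692 = 280.826077
V = π·0.5² × L = 0.785398 × 280.826077 = 220.560285

L=280.826 V=220.560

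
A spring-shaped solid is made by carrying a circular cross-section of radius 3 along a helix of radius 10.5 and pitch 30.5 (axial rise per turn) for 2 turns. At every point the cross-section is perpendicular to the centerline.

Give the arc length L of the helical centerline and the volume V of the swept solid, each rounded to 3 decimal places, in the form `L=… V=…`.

2πR = 2π·10.5 = 65.973446
per-turn = √(65.973446² + 30.5²) = √(4352.4955 + 930.25) = √5282.7455 = 72.682498
L = 2 × 72.682498 = 145.364996
V = π·3² × L = 28.274334 × 145.364996 = 4110.098442

L=145.365 V=4110.098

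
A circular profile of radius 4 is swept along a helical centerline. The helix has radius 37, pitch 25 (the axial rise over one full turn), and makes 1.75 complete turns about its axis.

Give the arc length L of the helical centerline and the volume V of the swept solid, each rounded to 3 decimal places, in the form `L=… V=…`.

2πR = 2π·37 = 232.477856
per-turn = √(232.477856² + 25²) = √(54045.9537 + 625) = √54670.9537 = 233.818207
L = 1.75 × 233.818207 = 409.181861
V = π·4² × L = 50.265482 × 409.181861 = 20567.723677

L=409.182 V=20567.724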